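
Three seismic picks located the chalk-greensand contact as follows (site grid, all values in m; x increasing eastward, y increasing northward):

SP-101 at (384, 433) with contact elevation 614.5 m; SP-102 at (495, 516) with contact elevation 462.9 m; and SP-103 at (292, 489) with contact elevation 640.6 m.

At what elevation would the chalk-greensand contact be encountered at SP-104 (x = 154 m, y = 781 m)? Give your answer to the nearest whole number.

514 m

Let the plane be z = a·x + b·y + c.
SP-102−SP-101: 111a + 83b = −151.6;  SP-103−SP-101: −92a + 56b = 26.1.
Solving gives a = −0.76927, b = −0.79773.
Then c = 614.5 − a·384 − b·433 = 1255.31.
At (154, 781): z = −118.5 − 623.0 + 1255.31 = 513.8 m.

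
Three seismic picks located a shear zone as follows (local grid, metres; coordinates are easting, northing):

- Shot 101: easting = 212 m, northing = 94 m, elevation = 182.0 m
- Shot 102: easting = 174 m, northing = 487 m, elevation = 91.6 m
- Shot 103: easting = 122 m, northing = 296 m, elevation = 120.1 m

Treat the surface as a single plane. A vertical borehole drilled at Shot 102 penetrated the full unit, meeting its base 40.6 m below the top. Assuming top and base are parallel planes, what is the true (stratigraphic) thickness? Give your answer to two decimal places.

38.86 m

Let the plane be z = a·easting + b·northing + c.
Shot 102−Shot 101: −38a + 393b = −90.4;  Shot 103−Shot 101: −90a + 202b = −61.9.
Solving gives a = 0.21903, b = −0.20885.
|∇z| = √(a²+b²) = 0.30264, so dip δ = arctan(0.30264) = 16.84°.
True thickness = vertical thickness × cos δ = 40.6 × cos 16.84° = 38.86 m.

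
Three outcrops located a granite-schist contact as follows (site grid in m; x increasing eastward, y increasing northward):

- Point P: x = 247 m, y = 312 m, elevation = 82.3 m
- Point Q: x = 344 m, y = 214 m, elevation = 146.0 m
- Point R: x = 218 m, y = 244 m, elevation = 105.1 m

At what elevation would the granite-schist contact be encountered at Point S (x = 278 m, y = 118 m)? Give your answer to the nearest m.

173 m

Let the plane be z = a·x + b·y + c.
Point Q−Point P: 97a − 98b = 63.7;  Point R−Point P: −29a − 68b = 22.8.
Solving gives a = 0.22221, b = −0.43006.
Then c = 82.3 − a·247 − b·312 = 161.59.
At (278, 118): z = 61.8 − 50.7 + 161.59 = 172.6 m.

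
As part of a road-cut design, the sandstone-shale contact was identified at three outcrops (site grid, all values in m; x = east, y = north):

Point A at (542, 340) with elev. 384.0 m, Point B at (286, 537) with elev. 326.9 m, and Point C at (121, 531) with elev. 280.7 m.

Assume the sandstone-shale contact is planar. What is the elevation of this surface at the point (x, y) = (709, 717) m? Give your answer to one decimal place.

457.0 m

Let the plane be z = a·x + b·y + c.
Point B−Point A: −256a + 197b = −57.1;  Point C−Point A: −421a + 191b = −103.3.
Solving gives a = 0.27743, b = 0.07067.
Then c = 384 − a·542 − b·340 = 209.60.
At (709, 717): z = 196.7 + 50.7 + 209.60 = 457.0 m.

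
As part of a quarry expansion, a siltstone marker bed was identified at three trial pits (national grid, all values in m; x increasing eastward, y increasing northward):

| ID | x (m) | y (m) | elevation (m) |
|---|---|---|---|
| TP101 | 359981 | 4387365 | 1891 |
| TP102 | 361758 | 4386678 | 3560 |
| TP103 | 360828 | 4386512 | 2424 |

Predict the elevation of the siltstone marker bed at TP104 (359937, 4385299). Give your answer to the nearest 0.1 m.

Two edge vectors: TP101→TP102 = (1777, -687, 1669), TP101→TP103 = (847, -853, 533).
Normal n = (TP101→TP102) × (TP101→TP103) = (1057486, 466502, -933892).
So ∂z/∂x = −n_x/n_z = 1.132342926 and ∂z/∂y = −n_y/n_z = 0.499524570.
Intercept c from TP101: 1891 − 407621.94 − 2191596.62 = −2597327.56.
At (359937, 4385299): z = 407572.1 + 2190564.6 − 2597327.56 = 809.2 m.

809.2 m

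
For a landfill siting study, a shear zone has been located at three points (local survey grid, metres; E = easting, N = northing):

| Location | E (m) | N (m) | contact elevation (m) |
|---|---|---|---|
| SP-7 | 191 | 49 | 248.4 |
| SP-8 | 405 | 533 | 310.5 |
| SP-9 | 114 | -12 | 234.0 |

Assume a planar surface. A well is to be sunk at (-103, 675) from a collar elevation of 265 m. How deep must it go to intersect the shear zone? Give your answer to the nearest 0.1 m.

11.3 m

Two edge vectors: SP-7→SP-8 = (214, 484, 62.1), SP-7→SP-9 = (-77, -61, -14.4).
Normal n = (SP-7→SP-8) × (SP-7→SP-9) = (-3181.5, -1700.1, 24214).
So ∂z/∂E = −n_x/n_z = 0.13139 and ∂z/∂N = −n_y/n_z = 0.07021.
Intercept c from SP-7: 248.4 − 25.10 − 3.44 = 219.86.
At (-103, 675): z_contact = −13.53 + 47.39 + 219.86 = 253.72 m.
Depth below ground = 265 − 253.72 = 11.3 m.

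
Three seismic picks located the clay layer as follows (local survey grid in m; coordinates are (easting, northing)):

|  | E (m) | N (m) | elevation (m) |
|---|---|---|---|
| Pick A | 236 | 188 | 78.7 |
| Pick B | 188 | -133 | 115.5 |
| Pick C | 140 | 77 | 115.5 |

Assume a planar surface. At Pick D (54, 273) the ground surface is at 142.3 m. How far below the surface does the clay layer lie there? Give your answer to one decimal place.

14.3 m

Two edge vectors: Pick A→Pick B = (-48, -321, 36.8), Pick A→Pick C = (-96, -111, 36.8).
Normal n = (Pick A→Pick B) × (Pick A→Pick C) = (-7728, -1766.4, -25488).
So ∂z/∂E = −n_x/n_z = −0.30320 and ∂z/∂N = −n_y/n_z = −0.06930.
Intercept c from Pick A: 78.7 + 71.56 + 13.03 = 163.28.
At (54, 273): z_contact = −16.37 − 18.92 + 163.28 = 127.99 m.
Depth below ground = 142.3 − 127.99 = 14.3 m.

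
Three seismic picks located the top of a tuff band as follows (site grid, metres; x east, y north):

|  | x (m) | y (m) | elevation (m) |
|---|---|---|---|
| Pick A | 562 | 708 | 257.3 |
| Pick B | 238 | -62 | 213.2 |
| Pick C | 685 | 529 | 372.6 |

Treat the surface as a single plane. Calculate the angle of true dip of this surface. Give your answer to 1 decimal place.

Two edge vectors: Pick A→Pick B = (-324, -770, -44.1), Pick A→Pick C = (123, -179, 115.3).
Normal n = (Pick A→Pick B) × (Pick A→Pick C) = (-96674.9, 31932.9, 152706).
So ∂z/∂x = −n_x/n_z = 0.63308 and ∂z/∂y = −n_y/n_z = −0.20911.
Gradient magnitude |∇z| = √(a² + b²) = √(0.40079 + 0.04373) = 0.66672.
True dip = arctan(0.66672) = 33.7°, dipping toward WNW (azimuth ≈ 288°).

33.7°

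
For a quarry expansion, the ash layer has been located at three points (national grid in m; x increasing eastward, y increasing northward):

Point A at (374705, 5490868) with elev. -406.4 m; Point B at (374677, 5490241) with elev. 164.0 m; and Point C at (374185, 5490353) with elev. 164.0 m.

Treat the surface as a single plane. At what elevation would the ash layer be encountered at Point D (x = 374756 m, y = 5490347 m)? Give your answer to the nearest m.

Two edge vectors: Point A→Point B = (-28, -627, 570.4), Point A→Point C = (-520, -515, 570.4).
Normal n = (Point A→Point B) × (Point A→Point C) = (-63884.8, -280636.8, -311620).
So ∂z/∂x = −n_x/n_z = −0.20500866 and ∂z/∂y = −n_y/n_z = −0.90057378.
Intercept c from Point A: -406.4 + 76817.77 + 4944931.73 = 5021343.10.
At (374756, 5490347): z = −76828.2 − 4944462.5 + 5021343.10 = 52.3 m.

52 m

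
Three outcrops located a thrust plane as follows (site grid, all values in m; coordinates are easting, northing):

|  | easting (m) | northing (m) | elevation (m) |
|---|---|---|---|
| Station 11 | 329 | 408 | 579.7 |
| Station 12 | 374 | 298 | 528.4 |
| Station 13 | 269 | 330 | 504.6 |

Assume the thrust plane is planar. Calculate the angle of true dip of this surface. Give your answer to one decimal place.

Let the plane be z = a·easting + b·northing + c.
Station 12−Station 11: 45a − 110b = −51.3;  Station 13−Station 11: −60a − 78b = −75.1.
Solving gives a = 0.42133, b = 0.63872.
Gradient magnitude |∇z| = √(a² + b²) = √(0.17752 + 0.40797) = 0.76517.
True dip = arctan(0.76517) = 37.4°, dipping toward SSW (azimuth ≈ 213°).

37.4°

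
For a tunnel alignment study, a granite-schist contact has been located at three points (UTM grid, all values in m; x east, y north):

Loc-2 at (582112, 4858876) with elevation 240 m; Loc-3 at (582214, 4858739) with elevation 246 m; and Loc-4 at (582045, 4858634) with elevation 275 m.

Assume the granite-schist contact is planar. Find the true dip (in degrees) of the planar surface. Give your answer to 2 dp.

Two edge vectors: Loc-2→Loc-3 = (102, -137, 6), Loc-2→Loc-4 = (-67, -242, 35).
Normal n = (Loc-2→Loc-3) × (Loc-2→Loc-4) = (-3343, -3972, -33863).
So ∂z/∂x = −n_x/n_z = −0.09872 and ∂z/∂y = −n_y/n_z = −0.11730.
Gradient magnitude |∇z| = √(a² + b²) = √(0.00975 + 0.01376) = 0.15331.
True dip = arctan(0.15331) = 8.72°, dipping toward NE (azimuth ≈ 040°).

8.72°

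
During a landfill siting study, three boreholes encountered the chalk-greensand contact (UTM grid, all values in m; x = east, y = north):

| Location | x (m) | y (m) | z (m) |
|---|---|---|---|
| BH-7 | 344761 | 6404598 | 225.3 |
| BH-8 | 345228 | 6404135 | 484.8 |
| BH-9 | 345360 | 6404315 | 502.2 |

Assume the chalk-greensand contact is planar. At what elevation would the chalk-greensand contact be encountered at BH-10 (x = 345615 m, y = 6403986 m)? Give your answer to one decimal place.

657.6 m

Let the plane be z = a·x + b·y + c.
BH-8−BH-7: 467a − 463b = 259.5;  BH-9−BH-7: 599a − 283b = 276.9.
Solving gives a = 0.377240040, b = −0.179976029.
Then c = 225.3 − a·344761 − b·6404598 = 1022841.76.
At (345615, 6403986): z = 130379.8 − 1152564.0 + 1022841.76 = 657.6 m.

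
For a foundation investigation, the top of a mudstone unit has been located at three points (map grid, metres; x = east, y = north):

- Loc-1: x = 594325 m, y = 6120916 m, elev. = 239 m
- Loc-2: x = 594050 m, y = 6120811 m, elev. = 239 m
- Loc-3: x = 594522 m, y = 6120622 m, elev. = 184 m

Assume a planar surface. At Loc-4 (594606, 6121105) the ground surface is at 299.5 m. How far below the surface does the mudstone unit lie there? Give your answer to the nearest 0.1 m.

Two edge vectors: Loc-1→Loc-2 = (-275, -105, 0), Loc-1→Loc-3 = (197, -294, -55).
Normal n = (Loc-1→Loc-2) × (Loc-1→Loc-3) = (5775, -15125, 101535).
So ∂z/∂x = −n_x/n_z = −0.056876939 and ∂z/∂y = −n_y/n_z = 0.148963412.
Intercept c from Loc-1: 239 + 33803.39 − 911792.53 = −877750.14.
At (594606, 6121105): z_contact = −33819.37 + 911820.68 − 877750.14 = 251.17 m.
Depth below ground = 299.5 − 251.17 = 48.3 m.

48.3 m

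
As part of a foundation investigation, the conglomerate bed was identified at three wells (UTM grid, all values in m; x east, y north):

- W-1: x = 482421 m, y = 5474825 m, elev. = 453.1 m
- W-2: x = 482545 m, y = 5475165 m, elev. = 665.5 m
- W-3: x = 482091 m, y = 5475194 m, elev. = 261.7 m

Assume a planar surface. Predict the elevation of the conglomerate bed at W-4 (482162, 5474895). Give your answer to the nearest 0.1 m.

Two edge vectors: W-1→W-2 = (124, 340, 212.4), W-1→W-3 = (-330, 369, -191.4).
Normal n = (W-1→W-2) × (W-1→W-3) = (-143451.6, -46358.4, 157956).
So ∂z/∂x = −n_x/n_z = 0.908174428 and ∂z/∂y = −n_y/n_z = 0.293489326.
Intercept c from W-1: 453.1 − 438122.42 − 1606802.70 = −2044472.02.
At (482162, 5474895): z = 437887.2 + 1606823.2 − 2044472.02 = 238.4 m.

238.4 m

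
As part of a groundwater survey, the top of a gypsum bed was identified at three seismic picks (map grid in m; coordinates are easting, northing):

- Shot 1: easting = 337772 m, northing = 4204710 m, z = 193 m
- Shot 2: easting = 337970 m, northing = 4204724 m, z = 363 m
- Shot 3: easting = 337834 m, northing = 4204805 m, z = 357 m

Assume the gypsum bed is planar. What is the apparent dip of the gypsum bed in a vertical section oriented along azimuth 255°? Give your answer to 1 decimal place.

Let the plane be z = a·easting + b·northing + c.
Shot 2−Shot 1: 198a + 14b = 170;  Shot 3−Shot 1: 62a + 95b = 164.
Solving gives a = 0.77215, b = 1.22238.
Unit vector along 255° is (sin 255°, cos 255°) = (-0.9659, -0.2588).
Slope in that direction = a·(-0.9659) + b·(-0.2588) = −1.06222.
Apparent dip = arctan|1.06222| = 46.7° (true dip is 55.3°, so apparent ≤ true as expected).

46.7°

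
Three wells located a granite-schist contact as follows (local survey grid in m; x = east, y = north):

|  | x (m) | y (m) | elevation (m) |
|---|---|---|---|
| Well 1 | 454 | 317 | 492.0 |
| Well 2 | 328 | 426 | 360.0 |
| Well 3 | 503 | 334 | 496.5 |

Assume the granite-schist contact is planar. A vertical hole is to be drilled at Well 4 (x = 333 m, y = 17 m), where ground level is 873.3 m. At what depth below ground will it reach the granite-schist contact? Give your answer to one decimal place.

188.9 m

Let the plane be z = a·x + b·y + c.
Well 2−Well 1: −126a + 109b = −132;  Well 3−Well 1: 49a + 17b = 4.5.
Solving gives a = 0.36543, b = −0.78859.
Then c = 492 − a·454 − b·317 = 576.08.
At (333, 17): z_contact = 121.69 − 13.41 + 576.08 = 684.36 m.
Depth below ground = 873.3 − 684.36 = 188.9 m.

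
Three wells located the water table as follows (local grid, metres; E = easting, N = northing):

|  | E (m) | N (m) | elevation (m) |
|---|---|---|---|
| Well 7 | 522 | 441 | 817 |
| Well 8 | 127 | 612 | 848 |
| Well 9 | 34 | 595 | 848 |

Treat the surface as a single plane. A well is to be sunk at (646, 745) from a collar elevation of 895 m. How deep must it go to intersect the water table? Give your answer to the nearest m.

Let the plane be z = a·E + b·N + c.
Well 8−Well 7: −395a + 171b = 31;  Well 9−Well 7: −488a + 154b = 31.
Solving gives a = −0.02330, b = 0.12746.
Then c = 817 − a·522 − b·441 = 772.95.
At (646, 745): z_contact = −15.1 + 95.0 + 772.95 = 852.9 m.
Depth below ground = 895 − 852.9 = 42 m.

42 m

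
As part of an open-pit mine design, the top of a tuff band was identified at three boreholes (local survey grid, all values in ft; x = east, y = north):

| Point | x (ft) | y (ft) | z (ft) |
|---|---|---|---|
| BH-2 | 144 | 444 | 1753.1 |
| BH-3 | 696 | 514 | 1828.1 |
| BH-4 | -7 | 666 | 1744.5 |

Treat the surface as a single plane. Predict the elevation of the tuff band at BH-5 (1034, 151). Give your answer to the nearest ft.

Let the plane be z = a·x + b·y + c.
BH-3−BH-2: 552a + 70b = 75;  BH-4−BH-2: −151a + 222b = −8.6.
Solving gives a = 0.12960, b = 0.04941.
Then c = 1753.1 − a·144 − b·444 = 1712.50.
At (1034, 151): z = 134.0 + 7.5 + 1712.50 = 1854.0 ft.

1854 ft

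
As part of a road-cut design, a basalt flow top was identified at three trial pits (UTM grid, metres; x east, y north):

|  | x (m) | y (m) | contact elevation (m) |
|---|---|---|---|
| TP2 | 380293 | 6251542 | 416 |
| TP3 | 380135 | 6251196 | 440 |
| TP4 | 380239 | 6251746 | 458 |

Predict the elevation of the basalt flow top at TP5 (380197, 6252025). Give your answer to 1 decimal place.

503.3 m

Let the plane be z = a·x + b·y + c.
TP3−TP2: −158a − 346b = 24;  TP4−TP2: −54a + 204b = 42.
Solving gives a = −0.381569644, b = 0.104878624.
Then c = 416 − a·380293 − b·6251542 = −510128.86.
At (380197, 6252025): z = −145071.6 + 655703.8 − 510128.86 = 503.3 m.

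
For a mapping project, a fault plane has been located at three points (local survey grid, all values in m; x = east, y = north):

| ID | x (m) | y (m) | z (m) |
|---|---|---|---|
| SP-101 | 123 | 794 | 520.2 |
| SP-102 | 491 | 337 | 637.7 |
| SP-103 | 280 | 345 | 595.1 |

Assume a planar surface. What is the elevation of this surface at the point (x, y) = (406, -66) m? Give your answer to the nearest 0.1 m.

660.2 m

Let the plane be z = a·x + b·y + c.
SP-102−SP-101: 368a − 457b = 117.5;  SP-103−SP-101: 157a − 449b = 74.9.
Solving gives a = 0.19820, b = −0.09751.
Then c = 520.2 − a·123 − b·794 = 573.25.
At (406, -66): z = 80.5 + 6.4 + 573.25 = 660.2 m.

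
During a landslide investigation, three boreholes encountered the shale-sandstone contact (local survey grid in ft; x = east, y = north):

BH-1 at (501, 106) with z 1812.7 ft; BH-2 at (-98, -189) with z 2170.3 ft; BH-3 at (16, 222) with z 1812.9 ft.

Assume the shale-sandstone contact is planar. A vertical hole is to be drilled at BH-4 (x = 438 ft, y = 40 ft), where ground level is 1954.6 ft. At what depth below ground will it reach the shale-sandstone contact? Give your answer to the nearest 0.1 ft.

Let the plane be z = a·x + b·y + c.
BH-2−BH-1: −599a − 295b = 357.6;  BH-3−BH-1: −485a + 116b = 0.2.
Solving gives a = −0.19543, b = −0.81538.
Then c = 1812.7 − a·501 − b·106 = 1997.04.
At (438, 40): z_contact = −85.60 − 32.62 + 1997.04 = 1878.83 ft.
Depth below ground = 1954.6 − 1878.83 = 75.8 ft.

75.8 ft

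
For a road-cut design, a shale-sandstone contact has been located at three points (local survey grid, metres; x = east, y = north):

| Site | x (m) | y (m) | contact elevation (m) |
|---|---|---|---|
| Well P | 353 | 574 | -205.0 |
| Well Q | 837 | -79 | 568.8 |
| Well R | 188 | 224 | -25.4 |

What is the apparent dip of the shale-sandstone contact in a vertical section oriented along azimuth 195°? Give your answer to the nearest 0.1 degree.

31.2°

Two edge vectors: Well P→Well Q = (484, -653, 773.8), Well P→Well R = (-165, -350, 179.6).
Normal n = (Well P→Well Q) × (Well P→Well R) = (153551.2, -214603.4, -277145).
So ∂z/∂x = −n_x/n_z = 0.55405 and ∂z/∂y = −n_y/n_z = −0.77434.
Unit vector along 195° is (sin 195°, cos 195°) = (-0.2588, -0.9659).
Slope in that direction = a·(-0.2588) + b·(-0.9659) = 0.60455.
Apparent dip = arctan|0.60455| = 31.2° (true dip is 43.6°, so apparent ≤ true as expected).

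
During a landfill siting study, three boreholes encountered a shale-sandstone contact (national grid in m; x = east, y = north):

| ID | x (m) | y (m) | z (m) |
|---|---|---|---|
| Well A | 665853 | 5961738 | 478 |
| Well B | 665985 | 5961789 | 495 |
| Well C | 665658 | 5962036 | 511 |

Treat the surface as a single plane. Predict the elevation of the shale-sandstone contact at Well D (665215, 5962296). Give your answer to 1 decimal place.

Two edge vectors: Well A→Well B = (132, 51, 17), Well A→Well C = (-195, 298, 33).
Normal n = (Well A→Well B) × (Well A→Well C) = (-3383, -7671, 49281).
So ∂z/∂x = −n_x/n_z = 0.068647146 and ∂z/∂y = −n_y/n_z = 0.155658367.
Intercept c from Well A: 478 − 45708.91 − 927994.40 = −973225.31.
At (665215, 5962296): z = 45665.1 + 928081.3 − 973225.31 = 521.1 m.

521.1 m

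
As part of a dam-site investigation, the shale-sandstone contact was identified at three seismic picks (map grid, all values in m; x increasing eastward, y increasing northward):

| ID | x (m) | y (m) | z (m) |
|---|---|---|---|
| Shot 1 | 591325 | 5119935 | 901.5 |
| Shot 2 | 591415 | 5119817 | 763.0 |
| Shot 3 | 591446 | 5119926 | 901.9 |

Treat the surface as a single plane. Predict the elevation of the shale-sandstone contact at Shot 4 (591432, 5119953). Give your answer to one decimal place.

934.2 m

Two edge vectors: Shot 1→Shot 2 = (90, -118, -138.5), Shot 1→Shot 3 = (121, -9, 0.4).
Normal n = (Shot 1→Shot 2) × (Shot 1→Shot 3) = (-1293.7, -16794.5, 13468).
So ∂z/∂x = −n_x/n_z = 0.096057321 and ∂z/∂y = −n_y/n_z = 1.246992872.
Intercept c from Shot 1: 901.5 − 56801.10 − 6384522.45 = −6440422.05.
At (591432, 5119953): z = 56811.4 + 6384544.9 − 6440422.05 = 934.2 m.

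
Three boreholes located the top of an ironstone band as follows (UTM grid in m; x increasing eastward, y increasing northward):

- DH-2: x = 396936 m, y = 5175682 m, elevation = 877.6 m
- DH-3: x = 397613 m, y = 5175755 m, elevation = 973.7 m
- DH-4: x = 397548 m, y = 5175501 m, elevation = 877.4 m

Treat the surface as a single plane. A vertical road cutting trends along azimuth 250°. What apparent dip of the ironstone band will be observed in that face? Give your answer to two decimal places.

12.31°

Two edge vectors: DH-2→DH-3 = (677, 73, 96.1), DH-2→DH-4 = (612, -181, -0.2).
Normal n = (DH-2→DH-3) × (DH-2→DH-4) = (17379.5, 58948.6, -167213).
So ∂z/∂x = −n_x/n_z = 0.10394 and ∂z/∂y = −n_y/n_z = 0.35254.
Unit vector along 250° is (sin 250°, cos 250°) = (-0.9397, -0.3420).
Slope in that direction = a·(-0.9397) + b·(-0.3420) = −0.21824.
Apparent dip = arctan|0.21824| = 12.31° (true dip is 20.2°, so apparent ≤ true as expected).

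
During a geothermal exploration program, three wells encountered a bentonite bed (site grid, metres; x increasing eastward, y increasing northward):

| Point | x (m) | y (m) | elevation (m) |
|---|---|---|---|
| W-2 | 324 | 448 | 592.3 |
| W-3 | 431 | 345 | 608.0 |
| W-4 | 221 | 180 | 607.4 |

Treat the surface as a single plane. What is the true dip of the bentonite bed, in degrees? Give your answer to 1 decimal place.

6.1°

Let the plane be z = a·x + b·y + c.
W-3−W-2: 107a − 103b = 15.7;  W-4−W-2: −103a − 268b = 15.1.
Solving gives a = 0.06751, b = −0.08229.
Gradient magnitude |∇z| = √(a² + b²) = √(0.00456 + 0.00677) = 0.10644.
True dip = arctan(0.10644) = 6.1°, dipping toward NW (azimuth ≈ 321°).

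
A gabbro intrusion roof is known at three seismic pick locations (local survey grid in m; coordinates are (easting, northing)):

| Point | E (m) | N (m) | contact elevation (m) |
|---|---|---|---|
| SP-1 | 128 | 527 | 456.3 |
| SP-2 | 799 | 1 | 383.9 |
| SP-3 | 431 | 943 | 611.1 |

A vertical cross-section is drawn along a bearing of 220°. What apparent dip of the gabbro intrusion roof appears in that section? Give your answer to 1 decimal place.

Let the plane be z = a·E + b·N + c.
SP-2−SP-1: 671a − 526b = −72.4;  SP-3−SP-1: 303a + 416b = 154.8.
Solving gives a = 0.11700, b = 0.28690.
Unit vector along 220° is (sin 220°, cos 220°) = (-0.6428, -0.7660).
Slope in that direction = a·(-0.6428) + b·(-0.7660) = −0.29498.
Apparent dip = arctan|0.29498| = 16.4° (true dip is 17.2°, so apparent ≤ true as expected).

16.4°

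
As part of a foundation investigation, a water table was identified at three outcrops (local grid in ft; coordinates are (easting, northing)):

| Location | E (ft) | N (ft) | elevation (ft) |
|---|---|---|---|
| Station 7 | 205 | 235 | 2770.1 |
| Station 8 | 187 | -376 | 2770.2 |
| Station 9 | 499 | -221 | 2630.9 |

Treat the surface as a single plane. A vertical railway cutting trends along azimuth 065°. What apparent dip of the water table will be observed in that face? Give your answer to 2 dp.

Two edge vectors: Station 7→Station 8 = (-18, -611, 0.1), Station 7→Station 9 = (294, -456, -139.2).
Normal n = (Station 7→Station 8) × (Station 7→Station 9) = (85096.8, -2476.2, 187842).
So ∂z/∂E = −n_x/n_z = −0.45302 and ∂z/∂N = −n_y/n_z = 0.01318.
Unit vector along 065° is (sin 65°, cos 65°) = (0.9063, 0.4226).
Slope in that direction = a·(0.9063) + b·(0.4226) = −0.40501.
Apparent dip = arctan|0.40501| = 22.05° (true dip is 24.4°, so apparent ≤ true as expected).

22.05°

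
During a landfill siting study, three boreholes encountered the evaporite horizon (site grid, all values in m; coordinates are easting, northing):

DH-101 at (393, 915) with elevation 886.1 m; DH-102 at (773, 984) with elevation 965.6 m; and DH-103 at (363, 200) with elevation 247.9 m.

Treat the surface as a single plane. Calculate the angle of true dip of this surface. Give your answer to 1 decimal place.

Let the plane be z = a·easting + b·northing + c.
DH-102−DH-101: 380a + 69b = 79.5;  DH-103−DH-101: −30a − 715b = −638.2.
Solving gives a = 0.04750, b = 0.89059.
Gradient magnitude |∇z| = √(a² + b²) = √(0.00226 + 0.79316) = 0.89186.
True dip = arctan(0.89186) = 41.7°, dipping toward S (azimuth ≈ 183°).

41.7°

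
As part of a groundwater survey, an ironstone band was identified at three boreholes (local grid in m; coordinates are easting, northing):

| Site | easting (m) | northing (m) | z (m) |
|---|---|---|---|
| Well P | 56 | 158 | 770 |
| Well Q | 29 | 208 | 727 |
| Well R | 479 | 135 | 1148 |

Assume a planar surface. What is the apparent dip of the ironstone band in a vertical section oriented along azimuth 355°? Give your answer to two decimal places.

24.86°

Let the plane be z = a·easting + b·northing + c.
Well Q−Well P: −27a + 50b = −43;  Well R−Well P: 423a − 23b = 378.
Solving gives a = 0.87247, b = −0.38886.
Unit vector along 355° is (sin 355°, cos 355°) = (-0.0872, 0.9962).
Slope in that direction = a·(-0.0872) + b·(0.9962) = −0.46343.
Apparent dip = arctan|0.46343| = 24.86° (true dip is 43.7°, so apparent ≤ true as expected).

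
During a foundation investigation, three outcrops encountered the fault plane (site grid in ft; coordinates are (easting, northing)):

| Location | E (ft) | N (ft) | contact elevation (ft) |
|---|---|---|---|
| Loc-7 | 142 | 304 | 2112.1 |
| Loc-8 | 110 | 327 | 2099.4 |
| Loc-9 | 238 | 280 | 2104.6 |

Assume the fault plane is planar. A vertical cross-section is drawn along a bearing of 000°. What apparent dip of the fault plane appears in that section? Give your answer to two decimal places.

Let the plane be z = a·E + b·N + c.
Loc-8−Loc-7: −32a + 23b = −12.7;  Loc-9−Loc-7: 96a − 24b = −7.5.
Solving gives a = −0.33146, b = −1.01333.
Unit vector along 000° is (sin 0°, cos 0°) = (0.0000, 1.0000).
Slope in that direction = a·(0.0000) + b·(1.0000) = −1.01333.
Apparent dip = arctan|1.01333| = 45.38° (true dip is 46.8°, so apparent ≤ true as expected).

45.38°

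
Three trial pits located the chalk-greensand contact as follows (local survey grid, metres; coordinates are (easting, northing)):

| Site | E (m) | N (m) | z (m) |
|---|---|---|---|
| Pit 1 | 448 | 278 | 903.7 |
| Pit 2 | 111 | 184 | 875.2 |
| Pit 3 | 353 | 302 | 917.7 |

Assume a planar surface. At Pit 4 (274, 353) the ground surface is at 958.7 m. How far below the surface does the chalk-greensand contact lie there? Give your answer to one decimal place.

Let the plane be z = a·E + b·N + c.
Pit 2−Pit 1: −337a − 94b = −28.5;  Pit 3−Pit 1: −95a + 24b = 14.
Solving gives a = −0.03714, b = 0.43633.
Then c = 903.7 − a·448 − b·278 = 799.04.
At (274, 353): z_contact = −10.18 + 154.03 + 799.04 = 942.89 m.
Depth below ground = 958.7 − 942.89 = 15.8 m.

15.8 m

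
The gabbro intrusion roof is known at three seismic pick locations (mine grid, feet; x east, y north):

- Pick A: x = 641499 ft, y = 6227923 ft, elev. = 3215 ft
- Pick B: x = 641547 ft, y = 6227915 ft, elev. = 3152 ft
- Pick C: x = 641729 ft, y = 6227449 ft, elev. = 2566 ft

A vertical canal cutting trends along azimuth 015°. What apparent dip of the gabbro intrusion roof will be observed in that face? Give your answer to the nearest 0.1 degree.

Let the plane be z = a·x + b·y + c.
Pick B−Pick A: 48a − 8b = −63;  Pick C−Pick A: 230a − 474b = −649.
Solving gives a = −1.17971, b = 0.79677.
Unit vector along 015° is (sin 15°, cos 15°) = (0.2588, 0.9659).
Slope in that direction = a·(0.2588) + b·(0.9659) = 0.46429.
Apparent dip = arctan|0.46429| = 24.9° (true dip is 54.9°, so apparent ≤ true as expected).

24.9°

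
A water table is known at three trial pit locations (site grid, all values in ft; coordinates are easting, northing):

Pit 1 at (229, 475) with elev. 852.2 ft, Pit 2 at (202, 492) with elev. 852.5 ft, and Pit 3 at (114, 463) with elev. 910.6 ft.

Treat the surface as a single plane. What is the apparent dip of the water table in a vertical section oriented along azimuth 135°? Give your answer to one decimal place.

9.6°

Let the plane be z = a·easting + b·northing + c.
Pit 2−Pit 1: −27a + 17b = 0.3;  Pit 3−Pit 1: −115a − 12b = 58.4.
Solving gives a = −0.43721, b = −0.67674.
Unit vector along 135° is (sin 135°, cos 135°) = (0.7071, -0.7071).
Slope in that direction = a·(0.7071) + b·(-0.7071) = 0.16938.
Apparent dip = arctan|0.16938| = 9.6° (true dip is 38.9°, so apparent ≤ true as expected).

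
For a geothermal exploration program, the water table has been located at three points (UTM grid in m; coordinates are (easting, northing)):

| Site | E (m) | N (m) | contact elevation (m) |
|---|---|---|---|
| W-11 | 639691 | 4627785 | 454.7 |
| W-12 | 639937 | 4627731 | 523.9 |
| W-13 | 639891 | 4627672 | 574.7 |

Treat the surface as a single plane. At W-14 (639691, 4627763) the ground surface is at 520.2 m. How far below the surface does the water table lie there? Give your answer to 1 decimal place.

45.2 m

Two edge vectors: W-11→W-12 = (246, -54, 69.2), W-11→W-13 = (200, -113, 120).
Normal n = (W-11→W-12) × (W-11→W-13) = (1339.6, -15680, -16998).
So ∂z/∂E = −n_x/n_z = 0.078809272 and ∂z/∂N = −n_y/n_z = −0.922461466.
Intercept c from W-11: 454.7 − 50413.58 + 4268953.34 = 4218994.45.
At (639691, 4627763): z_contact = 50413.58 − 4268933.04 + 4218994.45 = 474.99 m.
Depth below ground = 520.2 − 474.99 = 45.2 m.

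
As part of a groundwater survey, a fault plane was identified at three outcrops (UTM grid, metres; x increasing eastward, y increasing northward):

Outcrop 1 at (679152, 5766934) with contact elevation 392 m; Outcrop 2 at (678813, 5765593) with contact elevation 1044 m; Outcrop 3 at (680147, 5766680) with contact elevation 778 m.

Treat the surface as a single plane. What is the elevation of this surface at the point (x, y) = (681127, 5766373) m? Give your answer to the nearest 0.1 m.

Two edge vectors: Outcrop 1→Outcrop 2 = (-339, -1341, 652), Outcrop 1→Outcrop 3 = (995, -254, 386).
Normal n = (Outcrop 1→Outcrop 2) × (Outcrop 1→Outcrop 3) = (-352018, 779594, 1420401).
So ∂z/∂x = −n_x/n_z = 0.247830014 and ∂z/∂y = −n_y/n_z = −0.548854866.
Intercept c from Outcrop 1: 392 − 168314.25 + 3165209.79 = 2997287.54.
At (681127, 5766373): z = 168803.7 − 3164901.9 + 2997287.54 = 1189.4 m.

1189.4 m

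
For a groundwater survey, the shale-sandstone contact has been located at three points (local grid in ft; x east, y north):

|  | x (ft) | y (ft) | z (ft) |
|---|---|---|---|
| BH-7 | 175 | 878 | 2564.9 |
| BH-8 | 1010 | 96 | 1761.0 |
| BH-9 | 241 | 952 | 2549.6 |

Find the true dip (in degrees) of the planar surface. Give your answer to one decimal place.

Two edge vectors: BH-7→BH-8 = (835, -782, -803.9), BH-7→BH-9 = (66, 74, -15.3).
Normal n = (BH-7→BH-8) × (BH-7→BH-9) = (71453.2, -40281.9, 113402).
So ∂z/∂x = −n_x/n_z = −0.63009 and ∂z/∂y = −n_y/n_z = 0.35521.
Gradient magnitude |∇z| = √(a² + b²) = √(0.39701 + 0.12618) = 0.72332.
True dip = arctan(0.72332) = 35.9°, dipping toward ESE (azimuth ≈ 119°).

35.9°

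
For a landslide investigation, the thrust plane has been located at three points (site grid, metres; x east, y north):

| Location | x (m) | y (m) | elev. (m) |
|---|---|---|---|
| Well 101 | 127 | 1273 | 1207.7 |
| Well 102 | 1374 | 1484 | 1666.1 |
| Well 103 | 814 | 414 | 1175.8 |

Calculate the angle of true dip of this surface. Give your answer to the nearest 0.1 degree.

23.3°

Let the plane be z = a·x + b·y + c.
Well 102−Well 101: 1247a + 211b = 458.4;  Well 103−Well 101: 687a − 859b = −31.9.
Solving gives a = 0.31825, b = 0.29166.
Gradient magnitude |∇z| = √(a² + b²) = √(0.10128 + 0.08507) = 0.43168.
True dip = arctan(0.43168) = 23.3°, dipping toward SW (azimuth ≈ 227°).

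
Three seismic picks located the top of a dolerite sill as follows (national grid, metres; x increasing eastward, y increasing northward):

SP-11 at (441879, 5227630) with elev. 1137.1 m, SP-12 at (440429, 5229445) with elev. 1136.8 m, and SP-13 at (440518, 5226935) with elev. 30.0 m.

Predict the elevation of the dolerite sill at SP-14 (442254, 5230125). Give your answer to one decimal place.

Let the plane be z = a·x + b·y + c.
SP-12−SP-11: −1450a + 1815b = −0.3;  SP-13−SP-11: −1361a − 695b = −1107.1.
Solving gives a = 0.577807712, b = 0.461444178.
Then c = 1137.1 − a·441879 − b·5227630 = −2666443.42.
At (442254, 5230125): z = 255537.8 + 2413410.7 − 2666443.42 = 2505.1 m.

2505.1 m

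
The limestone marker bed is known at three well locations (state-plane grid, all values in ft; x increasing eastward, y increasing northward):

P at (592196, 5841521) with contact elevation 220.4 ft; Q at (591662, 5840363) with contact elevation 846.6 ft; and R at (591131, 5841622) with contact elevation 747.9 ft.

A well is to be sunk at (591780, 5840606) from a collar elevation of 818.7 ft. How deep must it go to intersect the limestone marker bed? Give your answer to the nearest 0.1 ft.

106.6 ft

Let the plane be z = a·x + b·y + c.
Q−P: −534a − 1158b = 626.2;  R−P: −1065a + 101b = 527.5.
Solving gives a = −0.523686378, b = −0.299267249.
Then c = 220.4 − a·592196 − b·5841521 = 2058521.30.
At (591780, 5840606): z_contact = −309907.12 − 1747902.09 + 2058521.30 = 712.08 ft.
Depth below ground = 818.7 − 712.08 = 106.6 ft.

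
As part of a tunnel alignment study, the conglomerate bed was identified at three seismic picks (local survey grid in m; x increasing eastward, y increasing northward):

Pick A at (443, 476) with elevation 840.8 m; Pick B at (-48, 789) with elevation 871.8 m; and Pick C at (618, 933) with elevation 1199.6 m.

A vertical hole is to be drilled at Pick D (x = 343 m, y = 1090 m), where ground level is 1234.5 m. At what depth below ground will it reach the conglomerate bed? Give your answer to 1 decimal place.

29.4 m

Let the plane be z = a·x + b·y + c.
Pick B−Pick A: −491a + 313b = 31;  Pick C−Pick A: 175a + 457b = 358.8.
Solving gives a = 0.351543, b = 0.650503.
Then c = 840.8 − a·443 − b·476 = 375.43.
At (343, 1090): z_contact = 120.58 + 709.05 + 375.43 = 1205.05 m.
Depth below ground = 1234.5 − 1205.05 = 29.4 m.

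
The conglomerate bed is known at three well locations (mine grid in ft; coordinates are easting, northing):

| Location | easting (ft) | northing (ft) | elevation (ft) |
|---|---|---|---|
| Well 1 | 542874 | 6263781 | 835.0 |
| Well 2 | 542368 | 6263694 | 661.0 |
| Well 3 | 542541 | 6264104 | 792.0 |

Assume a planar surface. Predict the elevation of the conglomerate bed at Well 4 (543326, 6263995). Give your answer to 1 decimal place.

Let the plane be z = a·easting + b·northing + c.
Well 2−Well 1: −506a − 87b = −174;  Well 3−Well 1: −333a + 323b = −43.
Solving gives a = 0.311539481, b = 0.188057731.
Then c = 835 − a·542874 − b·6263781 = −1346244.13.
At (543326, 6263995): z = 169267.5 + 1177992.7 − 1346244.13 = 1016.1 ft.

1016.1 ft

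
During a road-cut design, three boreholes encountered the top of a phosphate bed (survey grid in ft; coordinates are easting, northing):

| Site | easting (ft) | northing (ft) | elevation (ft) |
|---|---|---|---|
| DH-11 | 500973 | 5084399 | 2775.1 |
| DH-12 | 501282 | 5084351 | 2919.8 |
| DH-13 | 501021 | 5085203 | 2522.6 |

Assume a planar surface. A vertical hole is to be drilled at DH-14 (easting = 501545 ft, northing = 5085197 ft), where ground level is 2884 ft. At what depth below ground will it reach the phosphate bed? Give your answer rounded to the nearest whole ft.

142 ft

Let the plane be z = a·easting + b·northing + c.
DH-12−DH-11: 309a − 48b = 144.7;  DH-13−DH-11: 48a + 804b = −252.5.
Solving gives a = 0.41564489, b = −0.33886935.
Then c = 2775.1 − a·500973 − b·5084399 = 1517495.20.
At (501545, 5085197): z_contact = 208464.6 − 1723217.4 + 1517495.20 = 2742.4 ft.
Depth below ground = 2884 − 2742.4 = 142 ft.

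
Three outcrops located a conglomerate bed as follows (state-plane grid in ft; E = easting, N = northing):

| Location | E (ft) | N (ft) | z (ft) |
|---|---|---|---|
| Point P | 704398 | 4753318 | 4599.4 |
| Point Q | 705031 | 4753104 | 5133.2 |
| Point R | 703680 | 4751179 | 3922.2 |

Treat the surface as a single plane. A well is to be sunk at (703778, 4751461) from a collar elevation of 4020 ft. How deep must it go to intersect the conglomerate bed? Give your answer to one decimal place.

Let the plane be z = a·E + b·N + c.
Point Q−Point P: 633a − 214b = 533.8;  Point R−Point P: −718a − 2139b = −677.2.
Solving gives a = 0.853466248, b = 0.030112779.
Then c = 4599.4 − a·704398 − b·4753318 = −739716.13.
At (703778, 4751461): z_contact = 600650.77 + 143079.69 − 739716.13 = 4014.33 ft.
Depth below ground = 4020 − 4014.33 = 5.7 ft.

5.7 ft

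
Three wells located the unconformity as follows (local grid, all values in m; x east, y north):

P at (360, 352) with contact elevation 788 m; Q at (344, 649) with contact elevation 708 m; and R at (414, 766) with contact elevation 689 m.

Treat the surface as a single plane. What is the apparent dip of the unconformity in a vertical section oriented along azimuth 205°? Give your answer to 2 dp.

Let the plane be z = a·x + b·y + c.
Q−P: −16a + 297b = −80;  R−P: 54a + 414b = −99.
Solving gives a = 0.16402, b = −0.26052.
Unit vector along 205° is (sin 205°, cos 205°) = (-0.4226, -0.9063).
Slope in that direction = a·(-0.4226) + b·(-0.9063) = 0.16680.
Apparent dip = arctan|0.16680| = 9.47° (true dip is 17.1°, so apparent ≤ true as expected).

9.47°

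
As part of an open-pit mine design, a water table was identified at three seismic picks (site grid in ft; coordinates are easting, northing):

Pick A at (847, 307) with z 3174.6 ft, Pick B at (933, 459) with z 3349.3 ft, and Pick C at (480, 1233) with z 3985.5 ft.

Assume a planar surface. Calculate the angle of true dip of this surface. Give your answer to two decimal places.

45.81°

Two edge vectors: Pick A→Pick B = (86, 152, 174.7), Pick A→Pick C = (-367, 926, 810.9).
Normal n = (Pick A→Pick B) × (Pick A→Pick C) = (-38515.4, -133852.3, 135420).
So ∂z/∂easting = −n_x/n_z = 0.28441 and ∂z/∂northing = −n_y/n_z = 0.98842.
Gradient magnitude |∇z| = √(a² + b²) = √(0.08089 + 0.97698) = 1.02853.
True dip = arctan(1.02853) = 45.81°, dipping toward SSW (azimuth ≈ 196°).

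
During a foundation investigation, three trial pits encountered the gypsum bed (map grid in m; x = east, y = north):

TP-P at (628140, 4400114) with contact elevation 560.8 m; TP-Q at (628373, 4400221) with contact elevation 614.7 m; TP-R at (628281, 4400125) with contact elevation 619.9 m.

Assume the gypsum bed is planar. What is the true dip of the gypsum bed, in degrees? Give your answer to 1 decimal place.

Two edge vectors: TP-P→TP-Q = (233, 107, 53.9), TP-P→TP-R = (141, 11, 59.1).
Normal n = (TP-P→TP-Q) × (TP-P→TP-R) = (5730.8, -6170.4, -12524).
So ∂z/∂x = −n_x/n_z = 0.45759 and ∂z/∂y = −n_y/n_z = −0.49269.
Gradient magnitude |∇z| = √(a² + b²) = √(0.20938 + 0.24274) = 0.67240.
True dip = arctan(0.67240) = 33.9°, dipping toward NW (azimuth ≈ 317°).

33.9°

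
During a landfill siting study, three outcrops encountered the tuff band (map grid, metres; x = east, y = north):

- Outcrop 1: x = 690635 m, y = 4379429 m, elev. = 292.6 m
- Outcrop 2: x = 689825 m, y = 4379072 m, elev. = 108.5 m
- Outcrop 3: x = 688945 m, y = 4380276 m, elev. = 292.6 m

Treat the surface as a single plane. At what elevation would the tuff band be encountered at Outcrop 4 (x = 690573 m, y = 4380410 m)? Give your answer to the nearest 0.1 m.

Two edge vectors: Outcrop 1→Outcrop 2 = (-810, -357, -184.1), Outcrop 1→Outcrop 3 = (-1690, 847, 0).
Normal n = (Outcrop 1→Outcrop 2) × (Outcrop 1→Outcrop 3) = (155932.7, 311129, -1289400).
So ∂z/∂x = −n_x/n_z = 0.120934311 and ∂z/∂y = −n_y/n_z = 0.241297503.
Intercept c from Outcrop 1: 292.6 − 83521.47 − 1056745.28 = −1139974.15.
At (690573, 4380410): z = 83514.0 + 1056982.0 − 1139974.15 = 521.8 m.

521.8 m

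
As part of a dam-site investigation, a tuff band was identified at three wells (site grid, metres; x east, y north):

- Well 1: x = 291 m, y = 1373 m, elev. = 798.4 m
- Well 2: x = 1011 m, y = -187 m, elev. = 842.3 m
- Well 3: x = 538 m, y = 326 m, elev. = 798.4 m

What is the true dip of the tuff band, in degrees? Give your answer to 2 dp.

Let the plane be z = a·x + b·y + c.
Well 2−Well 1: 720a − 1560b = 43.9;  Well 3−Well 1: 247a − 1047b = 0.
Solving gives a = 0.12472, b = 0.02942.
Gradient magnitude |∇z| = √(a² + b²) = √(0.01556 + 0.00087) = 0.12815.
True dip = arctan(0.12815) = 7.30°, dipping toward WSW (azimuth ≈ 257°).

7.30°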